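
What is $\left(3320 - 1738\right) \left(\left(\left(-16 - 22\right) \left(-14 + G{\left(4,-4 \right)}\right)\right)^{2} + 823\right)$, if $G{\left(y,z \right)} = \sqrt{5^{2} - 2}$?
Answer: $501587338 - 63963424 \sqrt{23} \approx 1.9483 \cdot 10^{8}$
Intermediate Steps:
$G{\left(y,z \right)} = \sqrt{23}$ ($G{\left(y,z \right)} = \sqrt{25 - 2} = \sqrt{23}$)
$\left(3320 - 1738\right) \left(\left(\left(-16 - 22\right) \left(-14 + G{\left(4,-4 \right)}\right)\right)^{2} + 823\right) = \left(3320 - 1738\right) \left(\left(\left(-16 - 22\right) \left(-14 + \sqrt{23}\right)\right)^{2} + 823\right) = 1582 \left(\left(- 38 \left(-14 + \sqrt{23}\right)\right)^{2} + 823\right) = 1582 \left(\left(532 - 38 \sqrt{23}\right)^{2} + 823\right) = 1582 \left(823 + \left(532 - 38 \sqrt{23}\right)^{2}\right) = 1301986 + 1582 \left(532 - 38 \sqrt{23}\right)^{2}$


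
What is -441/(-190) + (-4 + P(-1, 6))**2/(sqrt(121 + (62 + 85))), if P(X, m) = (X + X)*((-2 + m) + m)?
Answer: 441/190 + 288*sqrt(67)/67 ≈ 37.506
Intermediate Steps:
P(X, m) = 2*X*(-2 + 2*m) (P(X, m) = (2*X)*(-2 + 2*m) = 2*X*(-2 + 2*m))
-441/(-190) + (-4 + P(-1, 6))**2/(sqrt(121 + (62 + 85))) = -441/(-190) + (-4 + 4*(-1)*(-1 + 6))**2/(sqrt(121 + (62 + 85))) = -441*(-1/190) + (-4 + 4*(-1)*5)**2/(sqrt(121 + 147)) = 441/190 + (-4 - 20)**2/(sqrt(268)) = 441/190 + (-24)**2/((2*sqrt(67))) = 441/190 + 576*(sqrt(67)/134) = 441/190 + 288*sqrt(67)/67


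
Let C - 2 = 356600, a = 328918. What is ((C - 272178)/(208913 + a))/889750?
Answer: 42212/239267566125 ≈ 1.7642e-7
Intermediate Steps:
C = 356602 (C = 2 + 356600 = 356602)
((C - 272178)/(208913 + a))/889750 = ((356602 - 272178)/(208913 + 328918))/889750 = (84424/537831)*(1/889750) = 42212/239267566125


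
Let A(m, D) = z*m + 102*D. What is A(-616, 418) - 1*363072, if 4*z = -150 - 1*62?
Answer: -287788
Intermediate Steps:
z = -53 (z = (-150 - 1*62)/4 = (-150 - 62)/4 = (¼)*(-212) = -53)
A(m, D) = -53*m + 102*D
A(-616, 418) - 1*363072 = (-53*(-616) + 102*418) - 1*363072 = (32648 + 42636) - 363072 = 75284 - 363072 = -287788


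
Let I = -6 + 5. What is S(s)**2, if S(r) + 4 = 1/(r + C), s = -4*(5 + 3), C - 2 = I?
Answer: 15625/961 ≈ 16.259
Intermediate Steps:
I = -1
C = 1 (C = 2 - 1 = 1)
s = -32 (s = -4*8 = -32)
S(r) = -4 + 1/(1 + r) (S(r) = -4 + 1/(r + 1) = -4 + 1/(1 + r))
S(s)**2 = ((-3 - 4*(-32))/(1 - 32))**2 = ((-3 + 128)/(-31))**2 = (-1/31*125)**2 = (-125/31)**2 = 15625/961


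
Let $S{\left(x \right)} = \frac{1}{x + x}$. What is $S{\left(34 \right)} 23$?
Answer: $\frac{23}{68} \approx 0.33824$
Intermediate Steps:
$S{\left(x \right)} = \frac{1}{2 x}$
$S{\left(34 \right)} 23 = \frac{1}{2 \cdot 34} \cdot 23 = \frac{1}{2} \cdot \frac{1}{34} \cdot 23 = \frac{1}{68} \cdot 23 = \frac{23}{68}$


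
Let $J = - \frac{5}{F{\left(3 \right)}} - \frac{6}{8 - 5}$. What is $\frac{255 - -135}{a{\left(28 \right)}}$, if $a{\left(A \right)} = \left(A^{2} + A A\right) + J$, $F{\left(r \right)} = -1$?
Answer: $\frac{390}{1571} \approx 0.24825$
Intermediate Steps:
$J = 3$ ($J = - \frac{5}{-1} - \frac{6}{8 - 5} = \left(-5\right) \left(-1\right) - \frac{6}{3} = 5 - 2 = 3$)
$a{\left(A \right)} = 3 + 2 A^{2}$ ($a{\left(A \right)} = \left(A^{2} + A A\right) + 3 = \left(A^{2} + A^{2}\right) + 3 = 2 A^{2} + 3 = 3 + 2 A^{2}$)
$\frac{255 - -135}{a{\left(28 \right)}} = \frac{255 - -135}{3 + 2 \cdot 28^{2}} = \frac{255 + 135}{3 + 2 \cdot 784} = \frac{390}{3 + 1568} = \frac{390}{1571}$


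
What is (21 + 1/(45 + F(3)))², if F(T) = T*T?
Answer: 1288225/2916 ≈ 441.78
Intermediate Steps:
F(T) = T²
(21 + 1/(45 + F(3)))² = (21 + 1/(45 + 3²))² = (21 + 1/(45 + 9))² = (21 + 1/54)² = (1135/54)² = 1288225/2916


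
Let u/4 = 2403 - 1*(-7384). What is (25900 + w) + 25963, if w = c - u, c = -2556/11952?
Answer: 4221309/332 ≈ 12715.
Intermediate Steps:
u = 39148 (u = 4*(2403 - 1*(-7384)) = 4*(2403 + 7384) = 4*9787 = 39148)
c = -71/332 (c = -2556*1/11952 = -71/332 ≈ -0.21386)
w = -12997207/332 (w = -71/332 - 1*39148 = -71/332 - 39148 = -12997207/332 ≈ -39148.)
(25900 + w) + 25963 = (25900 - 12997207/332) + 25963 = -4398407/332 + 25963 = 4221309/332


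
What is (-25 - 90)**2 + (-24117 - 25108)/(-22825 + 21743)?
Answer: 14358675/1082 ≈ 13271.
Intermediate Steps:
(-25 - 90)**2 + (-24117 - 25108)/(-22825 + 21743) = (-115)**2 - 49225/(-1082) = 13225 - 49225*(-1/1082) = 13225 + 49225/1082 = 14358675/1082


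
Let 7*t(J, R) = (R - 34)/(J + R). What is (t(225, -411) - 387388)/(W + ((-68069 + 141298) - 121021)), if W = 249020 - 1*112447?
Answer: -504378731/115592862 ≈ -4.3634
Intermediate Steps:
t(J, R) = (-34 + R)/(7*(J + R)) (t(J, R) = ((R - 34)/(J + R))/7 = ((-34 + R)/(J + R))/7 = (-34 + R)/(7*(J + R)))
W = 136573 (W = 249020 - 112447 = 136573)
(t(225, -411) - 387388)/(W + ((-68069 + 141298) - 121021)) = ((-34 - 411)/(7*(225 - 411)) - 387388)/(136573 + ((-68069 + 141298) - 121021)) = ((⅐)*(-445)/(-186) - 387388)/(136573 + (73229 - 121021)) = ((⅐)*(-1/186)*(-445) - 387388)/(136573 - 47792) = (445/1302 - 387388)/88781 = -504378731/1302*1/88781 = -504378731/115592862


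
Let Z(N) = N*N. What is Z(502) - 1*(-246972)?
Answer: 498976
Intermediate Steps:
Z(N) = N²
Z(502) - 1*(-246972) = 502² - 1*(-246972) = 252004 + 246972 = 498976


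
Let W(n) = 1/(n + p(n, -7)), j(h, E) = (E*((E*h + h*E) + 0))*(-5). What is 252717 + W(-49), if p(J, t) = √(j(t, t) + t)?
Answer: 36896689/146 + √3423/1022 ≈ 2.5272e+5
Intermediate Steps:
j(h, E) = -10*h*E² (j(h, E) = (E*((E*h + E*h) + 0))*(-5) = (E*(2*E*h + 0))*(-5) = (E*(2*E*h))*(-5) = (2*h*E²)*(-5) = -10*h*E²)
p(J, t) = √(t - 10*t³) (p(J, t) = √(-10*t*t² + t) = √(-10*t³ + t) = √(t - 10*t³))
W(n) = 1/(n + √3423) (W(n) = 1/(n + √(-7 - 10*(-7)³)) = 1/(n + √(-7 - 10*(-343))) = 1/(n + √(-7 + 3430)) = 1/(n + √3423))
252717 + W(-49) = 252717 + 1/(-49 + √3423)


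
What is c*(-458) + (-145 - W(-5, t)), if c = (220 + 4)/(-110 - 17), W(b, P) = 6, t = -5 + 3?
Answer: 83415/127 ≈ 656.81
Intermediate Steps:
t = -2
c = -224/127 (c = 224/(-127) = 224*(-1/127) = -224/127 ≈ -1.7638)
c*(-458) + (-145 - W(-5, t)) = -224/127*(-458) + (-145 - 1*6) = 102592/127 + (-145 - 6) = 102592/127 - 151 = 83415/127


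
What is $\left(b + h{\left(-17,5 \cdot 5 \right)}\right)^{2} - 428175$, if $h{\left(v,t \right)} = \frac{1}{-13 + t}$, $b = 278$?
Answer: $- \frac{50521631}{144} \approx -3.5084 \cdot 10^{5}$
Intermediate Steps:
$\left(b + h{\left(-17,5 \cdot 5 \right)}\right)^{2} - 428175 = \left(278 + \frac{1}{-13 + 5 \cdot 5}\right)^{2} - 428175 = \left(278 + \frac{1}{-13 + 25}\right)^{2} - 428175 = \left(278 + \frac{1}{12}\right)^{2} - 428175 = \left(\frac{3337}{12}\right)^{2} - 428175 = \frac{11135569}{144} - 428175 = - \frac{50521631}{144}$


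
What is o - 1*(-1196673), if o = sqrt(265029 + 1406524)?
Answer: 1196673 + sqrt(1671553) ≈ 1.1980e+6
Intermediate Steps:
o = sqrt(1671553) ≈ 1292.9
o - 1*(-1196673) = sqrt(1671553) - 1*(-1196673) = sqrt(1671553) + 1196673 = 1196673 + sqrt(1671553)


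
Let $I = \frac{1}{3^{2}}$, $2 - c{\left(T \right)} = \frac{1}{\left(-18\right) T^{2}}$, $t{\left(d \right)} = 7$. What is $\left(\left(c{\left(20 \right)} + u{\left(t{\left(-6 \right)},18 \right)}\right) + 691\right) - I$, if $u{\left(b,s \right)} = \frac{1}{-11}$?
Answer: $\frac{54869611}{79200} \approx 692.8$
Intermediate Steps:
$c{\left(T \right)} = 2 + \frac{1}{18 T^{2}}$ ($c{\left(T \right)} = 2 - \frac{1}{\left(-18\right) T^{2}} = 2 - - \frac{1}{18 T^{2}} = 2 + \frac{1}{18 T^{2}}$)
$u{\left(b,s \right)} = - \frac{1}{11}$
$I = \frac{1}{9} \approx 0.11111$
$\left(\left(c{\left(20 \right)} + u{\left(t{\left(-6 \right)},18 \right)}\right) + 691\right) - I = \left(\left(\left(2 + \frac{1}{18 \cdot 400}\right) - \frac{1}{11}\right) + 691\right) - \frac{1}{9} = \left(\left(\left(2 + \frac{1}{18} \cdot \frac{1}{400}\right) - \frac{1}{11}\right) + 691\right) - \frac{1}{9} = \left(\left(\left(2 + \frac{1}{7200}\right) - \frac{1}{11}\right) + 691\right) - \frac{1}{9} = \left(\left(\frac{14401}{7200} - \frac{1}{11}\right) + 691\right) - \frac{1}{9} = \left(\frac{151211}{79200} + 691\right) - \frac{1}{9} = \frac{54878411}{79200} - \frac{1}{9} = \frac{54869611}{79200}$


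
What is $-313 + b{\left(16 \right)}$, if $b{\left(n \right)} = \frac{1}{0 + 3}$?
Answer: $- \frac{938}{3} \approx -312.67$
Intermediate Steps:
$b{\left(n \right)} = \frac{1}{3}$
$-313 + b{\left(16 \right)} = -313 + \frac{1}{3} = - \frac{938}{3}$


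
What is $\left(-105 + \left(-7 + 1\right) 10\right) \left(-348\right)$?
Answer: $57420$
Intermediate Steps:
$\left(-105 + \left(-7 + 1\right) 10\right) \left(-348\right) = \left(-105 - 60\right) \left(-348\right) = \left(-165\right) \left(-348\right) = 57420$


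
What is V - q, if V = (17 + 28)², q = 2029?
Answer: -4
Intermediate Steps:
V = 2025 (V = 45² = 2025)
V - q = 2025 - 1*2029 = 2025 - 2029 = -4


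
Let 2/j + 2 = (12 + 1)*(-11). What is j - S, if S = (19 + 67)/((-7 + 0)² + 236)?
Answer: -2608/8265 ≈ -0.31555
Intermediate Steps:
j = -2/145 (j = 2/(-2 + (12 + 1)*(-11)) = 2/(-2 + 13*(-11)) = 2/(-2 - 143) = 2/(-145) = 2*(-1/145) = -2/145 ≈ -0.013793)
S = 86/285 (S = 86/((-7)² + 236) = 86/(49 + 236) = 86/285 ≈ 0.30175)
j - S = -2/145 - 1*86/285 = -2/145 - 86/285 = -2608/8265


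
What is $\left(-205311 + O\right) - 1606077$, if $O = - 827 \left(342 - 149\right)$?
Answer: $-1970999$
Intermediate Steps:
$O = -159611$ ($O = \left(-827\right) 193 = -159611$)
$\left(-205311 + O\right) - 1606077 = \left(-205311 - 159611\right) - 1606077 = -364922 - 1606077 = -1970999$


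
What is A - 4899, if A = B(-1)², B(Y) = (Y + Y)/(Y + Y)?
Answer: -4898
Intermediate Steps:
B(Y) = 1 (B(Y) = (2*Y)/((2*Y)) = (2*Y)*(1/(2*Y)) = 1)
A = 1 (A = 1² = 1)
A - 4899 = 1 - 4899 = -4898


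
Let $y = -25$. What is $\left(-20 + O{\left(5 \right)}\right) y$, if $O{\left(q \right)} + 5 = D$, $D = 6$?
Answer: $475$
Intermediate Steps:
$O{\left(q \right)} = 1$ ($O{\left(q \right)} = -5 + 6 = 1$)
$\left(-20 + O{\left(5 \right)}\right) y = \left(-20 + 1\right) \left(-25\right) = \left(-19\right) \left(-25\right) = 475$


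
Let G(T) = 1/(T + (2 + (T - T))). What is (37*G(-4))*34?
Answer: -629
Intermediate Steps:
G(T) = 1/(2 + T) (G(T) = 1/(T + (2 + 0)) = 1/(T + 2) = 1/(2 + T))
(37*G(-4))*34 = (37/(2 - 4))*34 = (37/(-2))*34 = (37*(-½))*34 = -37/2*34 = -629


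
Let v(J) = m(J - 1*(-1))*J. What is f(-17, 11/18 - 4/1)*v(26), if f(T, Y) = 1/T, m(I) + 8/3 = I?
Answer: -1898/51 ≈ -37.216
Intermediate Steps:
m(I) = -8/3 + I
v(J) = J*(-5/3 + J) (v(J) = (-8/3 + (J - 1*(-1)))*J = (-8/3 + (J + 1))*J = (-8/3 + (1 + J))*J = (-5/3 + J)*J = J*(-5/3 + J))
f(-17, 11/18 - 4/1)*v(26) = ((1/3)*26*(-5 + 3*26))/(-17) = -26*(-5 + 78)/51 = -26*73/51 = -1/17*1898/3 = -1898/51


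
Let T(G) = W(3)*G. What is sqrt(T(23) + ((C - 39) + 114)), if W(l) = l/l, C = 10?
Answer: 6*sqrt(3) ≈ 10.392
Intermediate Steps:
W(l) = 1
T(G) = G (T(G) = 1*G = G)
sqrt(T(23) + ((C - 39) + 114)) = sqrt(23 + ((10 - 39) + 114)) = sqrt(23 + (-29 + 114)) = sqrt(23 + 85) = sqrt(108) = 6*sqrt(3)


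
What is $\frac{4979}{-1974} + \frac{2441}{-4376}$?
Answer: $- \frac{13303319}{4319112} \approx -3.0801$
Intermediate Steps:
$\frac{4979}{-1974} + \frac{2441}{-4376} = 4979 \left(- \frac{1}{1974}\right) + 2441 \left(- \frac{1}{4376}\right) = - \frac{4979}{1974} - \frac{2441}{4376} = - \frac{13303319}{4319112}$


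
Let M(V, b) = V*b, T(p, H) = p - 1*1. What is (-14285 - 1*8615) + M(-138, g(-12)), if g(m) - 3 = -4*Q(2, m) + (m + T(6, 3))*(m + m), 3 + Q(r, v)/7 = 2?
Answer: -50362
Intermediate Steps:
Q(r, v) = -7 (Q(r, v) = -21 + 7*2 = -21 + 14 = -7)
T(p, H) = -1 + p (T(p, H) = p - 1 = -1 + p)
g(m) = 31 + 2*m*(5 + m) (g(m) = 3 + (-4*(-7) + (m + (-1 + 6))*(m + m)) = 3 + (28 + (m + 5)*(2*m)) = 3 + (28 + (5 + m)*(2*m)) = 3 + (28 + 2*m*(5 + m)) = 31 + 2*m*(5 + m))
(-14285 - 1*8615) + M(-138, g(-12)) = (-14285 - 1*8615) - 138*(31 + 2*(-12)² + 10*(-12)) = (-14285 - 8615) - 138*(31 + 2*144 - 120) = -22900 - 138*(31 + 288 - 120) = -22900 - 138*199 = -22900 - 27462 = -50362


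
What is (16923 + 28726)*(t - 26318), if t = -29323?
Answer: -2539956009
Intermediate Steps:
(16923 + 28726)*(t - 26318) = (16923 + 28726)*(-29323 - 26318) = 45649*(-55641) = -2539956009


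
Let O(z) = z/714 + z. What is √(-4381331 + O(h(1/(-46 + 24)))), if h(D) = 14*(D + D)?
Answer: I*√11395845246/51 ≈ 2093.2*I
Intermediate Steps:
h(D) = 28*D (h(D) = 14*(2*D) = 28*D)
O(z) = 715*z/714 (O(z) = z*(1/714) + z = z/714 + z = 715*z/714)
√(-4381331 + O(h(1/(-46 + 24)))) = √(-4381331 + 715*(28/(-46 + 24))/714) = √(-4381331 + 715*(28/(-22))/714) = √(-4381331 + 715*(28*(-1/22))/714) = √(-4381331 + (715/714)*(-14/11)) = √(-4381331 - 65/51) = √(-223447946/51) = I*√11395845246/51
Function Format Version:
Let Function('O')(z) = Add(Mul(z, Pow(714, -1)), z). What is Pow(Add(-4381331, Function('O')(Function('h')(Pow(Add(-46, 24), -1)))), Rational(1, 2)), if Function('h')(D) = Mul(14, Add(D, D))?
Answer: Mul(Rational(1, 51), I, Pow(11395845246, Rational(1, 2))) ≈ Mul(2093.2, I)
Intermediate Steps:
Function('h')(D) = Mul(28, D) (Function('h')(D) = Mul(14, Mul(2, D)) = Mul(28, D))
Function('O')(z) = Mul(Rational(715, 714), z) (Function('O')(z) = Add(Mul(z, Rational(1, 714)), z) = Add(Mul(Rational(1, 714), z), z) = Mul(Rational(715, 714), z))
Pow(Add(-4381331, Function('O')(Function('h')(Pow(Add(-46, 24), -1)))), Rational(1, 2)) = Pow(Add(-4381331, Mul(Rational(715, 714), Mul(28, Pow(Add(-46, 24), -1)))), Rational(1, 2)) = Pow(Add(-4381331, Mul(Rational(715, 714), Mul(28, Pow(-22, -1)))), Rational(1, 2)) = Pow(Add(-4381331, Mul(Rational(715, 714), Mul(28, Rational(-1, 22)))), Rational(1, 2)) = Pow(Add(-4381331, Mul(Rational(715, 714), Rational(-14, 11))), Rational(1, 2)) = Pow(Add(-4381331, Rational(-65, 51)), Rational(1, 2)) = Pow(Rational(-223447946, 51), Rational(1, 2)) = Mul(Rational(1, 51), I, Pow(11395845246, Rational(1, 2)))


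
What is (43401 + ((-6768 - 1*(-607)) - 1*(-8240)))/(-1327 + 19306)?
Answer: 15160/5993 ≈ 2.5296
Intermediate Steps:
(43401 + ((-6768 - 1*(-607)) - 1*(-8240)))/(-1327 + 19306) = (43401 + ((-6768 + 607) + 8240))/17979 = (43401 + (-6161 + 8240))*(1/17979) = (43401 + 2079)*(1/17979) = 45480*(1/17979) = 15160/5993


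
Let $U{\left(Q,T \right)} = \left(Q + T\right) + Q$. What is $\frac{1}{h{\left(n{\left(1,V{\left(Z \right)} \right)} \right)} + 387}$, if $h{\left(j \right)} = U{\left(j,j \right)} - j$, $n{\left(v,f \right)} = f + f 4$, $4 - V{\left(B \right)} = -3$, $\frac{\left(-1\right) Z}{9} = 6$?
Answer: $\frac{1}{457} \approx 0.0021882$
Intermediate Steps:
$Z = -54$ ($Z = \left(-9\right) 6 = -54$)
$U{\left(Q,T \right)} = T + 2 Q$
$V{\left(B \right)} = 7$ ($V{\left(B \right)} = 4 - -3 = 4 + 3 = 7$)
$n{\left(v,f \right)} = 5 f$ ($n{\left(v,f \right)} = f + 4 f = 5 f$)
$h{\left(j \right)} = 2 j$ ($h{\left(j \right)} = \left(j + 2 j\right) - j = 3 j - j = 2 j$)
$\frac{1}{h{\left(n{\left(1,V{\left(Z \right)} \right)} \right)} + 387} = \frac{1}{2 \cdot 5 \cdot 7 + 387} = \frac{1}{2 \cdot 35 + 387} = \frac{1}{70 + 387} = \frac{1}{457}$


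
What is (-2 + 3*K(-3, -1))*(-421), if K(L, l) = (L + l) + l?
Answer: 7157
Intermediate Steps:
K(L, l) = L + 2*l
(-2 + 3*K(-3, -1))*(-421) = (-2 + 3*(-3 + 2*(-1)))*(-421) = (-2 + 3*(-3 - 2))*(-421) = (-2 + 3*(-5))*(-421) = (-2 - 15)*(-421) = -17*(-421) = 7157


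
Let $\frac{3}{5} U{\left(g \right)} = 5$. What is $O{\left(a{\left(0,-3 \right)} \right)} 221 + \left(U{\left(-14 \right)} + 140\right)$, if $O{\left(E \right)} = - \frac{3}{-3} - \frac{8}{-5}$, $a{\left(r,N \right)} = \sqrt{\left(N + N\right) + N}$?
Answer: $\frac{10844}{15} \approx 722.93$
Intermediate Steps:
$U{\left(g \right)} = \frac{25}{3}$ ($U{\left(g \right)} = \frac{5}{3} \cdot 5 = \frac{25}{3}$)
$a{\left(r,N \right)} = \sqrt{3} \sqrt{N}$ ($a{\left(r,N \right)} = \sqrt{2 N + N} = \sqrt{3 N} = \sqrt{3} \sqrt{N}$)
$O{\left(E \right)} = \frac{13}{5}$ ($O{\left(E \right)} = \left(-3\right) \left(- \frac{1}{3}\right) - - \frac{8}{5} = 1 + \frac{8}{5} = \frac{13}{5}$)
$O{\left(a{\left(0,-3 \right)} \right)} 221 + \left(U{\left(-14 \right)} + 140\right) = \frac{13}{5} \cdot 221 + \left(\frac{25}{3} + 140\right) = \frac{2873}{5} + \frac{445}{3} = \frac{10844}{15}$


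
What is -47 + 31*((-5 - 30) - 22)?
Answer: -1814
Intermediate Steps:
-47 + 31*((-5 - 30) - 22) = -47 + 31*(-35 - 22) = -47 + 31*(-57) = -47 - 1767 = -1814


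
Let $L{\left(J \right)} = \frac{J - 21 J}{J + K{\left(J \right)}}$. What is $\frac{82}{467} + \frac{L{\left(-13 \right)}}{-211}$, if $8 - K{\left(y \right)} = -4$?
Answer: $\frac{138722}{98537} \approx 1.4078$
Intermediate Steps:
$K{\left(y \right)} = 12$ ($K{\left(y \right)} = 8 - -4 = 8 + 4 = 12$)
$L{\left(J \right)} = - \frac{20 J}{12 + J}$ ($L{\left(J \right)} = \frac{J - 21 J}{J + 12} = \frac{\left(-20\right) J}{12 + J} = - \frac{20 J}{12 + J}$)
$\frac{82}{467} + \frac{L{\left(-13 \right)}}{-211} = \frac{82}{467} + \frac{\left(-20\right) \left(-13\right) \frac{1}{12 - 13}}{-211} = 82 \cdot \frac{1}{467} + \left(-20\right) \left(-13\right) \frac{1}{-1} \left(- \frac{1}{211}\right) = \frac{82}{467} + \left(-20\right) \left(-13\right) \left(-1\right) \left(- \frac{1}{211}\right) = \frac{82}{467} - - \frac{260}{211} = \frac{82}{467} + \frac{260}{211} = \frac{138722}{98537}$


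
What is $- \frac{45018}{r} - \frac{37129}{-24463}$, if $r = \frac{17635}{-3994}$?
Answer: $\frac{4399148453911}{431405005} \approx 10197.0$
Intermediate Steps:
$r = - \frac{17635}{3994}$ ($r = 17635 \left(- \frac{1}{3994}\right) = - \frac{17635}{3994} \approx -4.4154$)
$- \frac{45018}{r} - \frac{37129}{-24463} = - \frac{45018}{- \frac{17635}{3994}} - \frac{37129}{-24463} = \left(-45018\right) \left(- \frac{3994}{17635}\right) - - \frac{37129}{24463} = \frac{179801892}{17635} + \frac{37129}{24463} = \frac{4399148453911}{431405005}$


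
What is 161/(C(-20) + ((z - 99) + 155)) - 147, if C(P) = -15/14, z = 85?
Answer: -285719/1959 ≈ -145.85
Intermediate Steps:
C(P) = -15/14 (C(P) = -15*1/14 = -15/14)
161/(C(-20) + ((z - 99) + 155)) - 147 = 161/(-15/14 + ((85 - 99) + 155)) - 147 = 161/(-15/14 + (-14 + 155)) - 147 = 161/(-15/14 + 141) - 147 = 161/(1959/14) - 147 = 161*(14/1959) - 147 = 2254/1959 - 147 = -285719/1959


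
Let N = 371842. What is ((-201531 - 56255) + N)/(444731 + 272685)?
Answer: 14257/89677 ≈ 0.15898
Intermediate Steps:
((-201531 - 56255) + N)/(444731 + 272685) = ((-201531 - 56255) + 371842)/(444731 + 272685) = (-257786 + 371842)/717416 = 114056*(1/717416) = 14257/89677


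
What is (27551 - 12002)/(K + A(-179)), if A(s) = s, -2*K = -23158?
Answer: 5183/3800 ≈ 1.3639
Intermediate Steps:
K = 11579 (K = -1/2*(-23158) = 11579)
(27551 - 12002)/(K + A(-179)) = (27551 - 12002)/(11579 - 179) = 15549/11400 = 15549*(1/11400) = 5183/3800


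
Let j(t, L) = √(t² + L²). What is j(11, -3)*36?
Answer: 36*√130 ≈ 410.46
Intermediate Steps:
j(t, L) = √(L² + t²)
j(11, -3)*36 = √((-3)² + 11²)*36 = √(9 + 121)*36 = √130*36 = 36*√130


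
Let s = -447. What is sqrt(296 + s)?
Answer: I*sqrt(151) ≈ 12.288*I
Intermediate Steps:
sqrt(296 + s) = sqrt(296 - 447) = sqrt(-151) = I*sqrt(151)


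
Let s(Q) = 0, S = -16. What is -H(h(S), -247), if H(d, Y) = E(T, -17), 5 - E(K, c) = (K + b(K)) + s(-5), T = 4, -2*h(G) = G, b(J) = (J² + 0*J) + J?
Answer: 19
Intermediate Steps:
b(J) = J + J² (b(J) = (J² + 0) + J = J² + J = J + J²)
h(G) = -G/2
E(K, c) = 5 - K - K*(1 + K) (E(K, c) = 5 - ((K + K*(1 + K)) + 0) = 5 - (K + K*(1 + K)) = 5 + (-K - K*(1 + K)) = 5 - K - K*(1 + K))
H(d, Y) = -19 (H(d, Y) = 5 - 1*4 - 1*4*(1 + 4) = 5 - 4 - 1*4*5 = 5 - 4 - 20 = -19)
-H(h(S), -247) = -1*(-19) = 19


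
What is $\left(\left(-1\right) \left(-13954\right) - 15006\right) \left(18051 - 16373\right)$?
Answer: $-1765256$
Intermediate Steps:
$\left(\left(-1\right) \left(-13954\right) - 15006\right) \left(18051 - 16373\right) = \left(13954 - 15006\right) 1678 = \left(-1052\right) 1678 = -1765256$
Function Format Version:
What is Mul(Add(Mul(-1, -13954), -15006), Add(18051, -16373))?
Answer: -1765256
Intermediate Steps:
Mul(Add(Mul(-1, -13954), -15006), Add(18051, -16373)) = Mul(Add(13954, -15006), 1678) = Mul(-1052, 1678) = -1765256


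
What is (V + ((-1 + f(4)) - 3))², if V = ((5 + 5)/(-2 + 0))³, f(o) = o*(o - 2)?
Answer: 14641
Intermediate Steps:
f(o) = o*(-2 + o)
V = -125 (V = (10/(-2))³ = (10*(-½))³ = (-5)³ = -125)
(V + ((-1 + f(4)) - 3))² = (-125 + ((-1 + 4*(-2 + 4)) - 3))² = (-125 + ((-1 + 4*2) - 3))² = (-125 + ((-1 + 8) - 3))² = (-125 + (7 - 3))² = (-125 + 4)² = (-121)² = 14641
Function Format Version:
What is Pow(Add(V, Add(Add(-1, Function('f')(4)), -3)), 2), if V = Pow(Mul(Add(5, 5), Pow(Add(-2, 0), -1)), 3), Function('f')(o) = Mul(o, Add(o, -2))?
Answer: 14641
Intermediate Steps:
Function('f')(o) = Mul(o, Add(-2, o))
V = -125 (V = Pow(Mul(10, Pow(-2, -1)), 3) = Pow(Mul(10, Rational(-1, 2)), 3) = Pow(-5, 3) = -125)
Pow(Add(V, Add(Add(-1, Function('f')(4)), -3)), 2) = Pow(Add(-125, Add(Add(-1, Mul(4, Add(-2, 4))), -3)), 2) = Pow(Add(-125, Add(Add(-1, Mul(4, 2)), -3)), 2) = Pow(Add(-125, Add(Add(-1, 8), -3)), 2) = Pow(Add(-125, Add(7, -3)), 2) = Pow(Add(-125, 4), 2) = Pow(-121, 2) = 14641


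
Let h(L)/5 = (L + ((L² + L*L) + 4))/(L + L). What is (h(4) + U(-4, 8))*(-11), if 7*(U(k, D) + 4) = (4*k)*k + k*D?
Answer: -1969/7 ≈ -281.29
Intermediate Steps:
U(k, D) = -4 + 4*k²/7 + D*k/7 (U(k, D) = -4 + ((4*k)*k + k*D)/7 = -4 + (4*k² + D*k)/7 = -4 + (4*k²/7 + D*k/7) = -4 + 4*k²/7 + D*k/7)
h(L) = 5*(4 + L + 2*L²)/(2*L) (h(L) = 5*((L + ((L² + L*L) + 4))/(L + L)) = 5*((L + ((L² + L²) + 4))/((2*L))) = 5*((L + (2*L² + 4))*(1/(2*L))) = 5*((L + (4 + 2*L²))*(1/(2*L))) = 5*((4 + L + 2*L²)*(1/(2*L))) = 5*((4 + L + 2*L²)/(2*L)) = 5*(4 + L + 2*L²)/(2*L))
(h(4) + U(-4, 8))*(-11) = ((5/2 + 5*4 + 10/4) + (-4 + (4/7)*(-4)² + (⅐)*8*(-4)))*(-11) = ((5/2 + 20 + 10*(¼)) + (-4 + (4/7)*16 - 32/7))*(-11) = ((5/2 + 20 + 5/2) + (-4 + 64/7 - 32/7))*(-11) = (25 + 4/7)*(-11) = (179/7)*(-11) = -1969/7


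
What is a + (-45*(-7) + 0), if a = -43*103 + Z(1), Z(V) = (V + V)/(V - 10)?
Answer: -37028/9 ≈ -4114.2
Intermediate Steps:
Z(V) = 2*V/(-10 + V) (Z(V) = (2*V)/(-10 + V) = 2*V/(-10 + V))
a = -39863/9 (a = -43*103 + 2*1/(-10 + 1) = -4429 + 2*1/(-9) = -4429 + 2*1*(-⅑) = -4429 - 2/9 = -39863/9 ≈ -4429.2)
a + (-45*(-7) + 0) = -39863/9 + (-45*(-7) + 0) = -39863/9 + (315 + 0) = -39863/9 + 315 = -37028/9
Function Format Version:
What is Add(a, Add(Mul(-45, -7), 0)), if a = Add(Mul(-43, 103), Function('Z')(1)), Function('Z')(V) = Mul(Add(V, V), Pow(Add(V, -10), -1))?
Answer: Rational(-37028, 9) ≈ -4114.2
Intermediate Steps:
Function('Z')(V) = Mul(2, V, Pow(Add(-10, V), -1)) (Function('Z')(V) = Mul(Mul(2, V), Pow(Add(-10, V), -1)) = Mul(2, V, Pow(Add(-10, V), -1)))
a = Rational(-39863, 9) (a = Add(Mul(-43, 103), Mul(2, 1, Pow(Add(-10, 1), -1))) = Add(-4429, Mul(2, 1, Pow(-9, -1))) = Add(-4429, Mul(2, 1, Rational(-1, 9))) = Add(-4429, Rational(-2, 9)) = Rational(-39863, 9) ≈ -4429.2)
Add(a, Add(Mul(-45, -7), 0)) = Add(Rational(-39863, 9), Add(Mul(-45, -7), 0)) = Add(Rational(-39863, 9), Add(315, 0)) = Add(Rational(-39863, 9), 315) = Rational(-37028, 9)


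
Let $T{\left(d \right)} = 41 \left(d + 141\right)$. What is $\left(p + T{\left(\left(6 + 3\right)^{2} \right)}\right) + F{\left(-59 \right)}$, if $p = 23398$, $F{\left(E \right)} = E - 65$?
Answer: $32376$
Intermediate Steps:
$F{\left(E \right)} = -65 + E$ ($F{\left(E \right)} = E - 65 = -65 + E$)
$T{\left(d \right)} = 5781 + 41 d$ ($T{\left(d \right)} = 41 \left(141 + d\right) = 5781 + 41 d$)
$\left(p + T{\left(\left(6 + 3\right)^{2} \right)}\right) + F{\left(-59 \right)} = \left(23398 + \left(5781 + 41 \left(6 + 3\right)^{2}\right)\right) - 124 = \left(23398 + \left(5781 + 41 \cdot 9^{2}\right)\right) - 124 = \left(23398 + \left(5781 + 41 \cdot 81\right)\right) - 124 = \left(23398 + \left(5781 + 3321\right)\right) - 124 = \left(23398 + 9102\right) - 124 = 32500 - 124 = 32376$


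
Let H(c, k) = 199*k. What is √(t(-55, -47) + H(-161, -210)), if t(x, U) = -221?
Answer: I*√42011 ≈ 204.97*I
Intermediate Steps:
√(t(-55, -47) + H(-161, -210)) = √(-221 + 199*(-210)) = √(-221 - 41790) = √(-42011) = I*√42011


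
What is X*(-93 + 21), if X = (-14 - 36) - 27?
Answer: 5544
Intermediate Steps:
X = -77 (X = -50 - 27 = -77)
X*(-93 + 21) = -77*(-93 + 21) = -77*(-72) = 5544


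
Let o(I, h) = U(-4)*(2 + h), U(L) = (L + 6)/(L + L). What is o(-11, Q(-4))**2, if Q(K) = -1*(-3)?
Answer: 25/16 ≈ 1.5625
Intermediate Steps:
Q(K) = 3
U(L) = (6 + L)/(2*L) (U(L) = (6 + L)/((2*L)) = (6 + L)*(1/(2*L)) = (6 + L)/(2*L))
o(I, h) = -1/2 - h/4 (o(I, h) = ((1/2)*(6 - 4)/(-4))*(2 + h) = ((1/2)*(-1/4)*2)*(2 + h) = -(2 + h)/4 = -1/2 - h/4)
o(-11, Q(-4))**2 = (-1/2 - 1/4*3)**2 = (-1/2 - 3/4)**2 = (-5/4)**2 = 25/16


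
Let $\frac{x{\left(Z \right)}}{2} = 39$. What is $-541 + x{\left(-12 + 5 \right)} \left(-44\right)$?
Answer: $-3973$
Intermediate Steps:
$x{\left(Z \right)} = 78$ ($x{\left(Z \right)} = 2 \cdot 39 = 78$)
$-541 + x{\left(-12 + 5 \right)} \left(-44\right) = -541 + 78 \left(-44\right) = -541 - 3432 = -3973$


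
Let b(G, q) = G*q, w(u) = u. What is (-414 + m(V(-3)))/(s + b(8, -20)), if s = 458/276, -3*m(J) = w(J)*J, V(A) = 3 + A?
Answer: 57132/21851 ≈ 2.6146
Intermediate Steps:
m(J) = -J²/3 (m(J) = -J*J/3 = -J²/3)
s = 229/138 (s = 458*(1/276) = 229/138 ≈ 1.6594)
(-414 + m(V(-3)))/(s + b(8, -20)) = (-414 - (3 - 3)²/3)/(229/138 + 8*(-20)) = (-414 - ⅓*0²)/(229/138 - 160) = (-414 - ⅓*0)/(-21851/138) = (-414 + 0)*(-138/21851) = -414*(-138/21851) = 57132/21851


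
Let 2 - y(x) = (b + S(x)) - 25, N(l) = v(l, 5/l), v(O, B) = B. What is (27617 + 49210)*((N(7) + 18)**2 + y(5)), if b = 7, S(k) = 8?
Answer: 1363602423/49 ≈ 2.7829e+7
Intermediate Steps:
N(l) = 5/l
y(x) = 12 (y(x) = 2 - ((7 + 8) - 25) = 2 - (15 - 25) = 2 - 1*(-10) = 2 + 10 = 12)
(27617 + 49210)*((N(7) + 18)**2 + y(5)) = (27617 + 49210)*((5/7 + 18)**2 + 12) = 76827*((5*(1/7) + 18)**2 + 12) = 76827*((5/7 + 18)**2 + 12) = 76827*((131/7)**2 + 12) = 76827*(17161/49 + 12) = 76827*(17749/49) = 1363602423/49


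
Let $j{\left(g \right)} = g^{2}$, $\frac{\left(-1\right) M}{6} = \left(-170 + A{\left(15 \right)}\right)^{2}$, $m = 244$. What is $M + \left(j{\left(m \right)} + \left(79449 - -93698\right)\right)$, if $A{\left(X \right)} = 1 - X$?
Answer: $29547$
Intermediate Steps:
$M = -203136$ ($M = - 6 \left(-170 + \left(1 - 15\right)\right)^{2} = - 6 \left(-170 - 14\right)^{2} = - 6 \left(-184\right)^{2} = \left(-6\right) 33856 = -203136$)
$M + \left(j{\left(m \right)} + \left(79449 - -93698\right)\right) = -203136 + \left(244^{2} + \left(79449 - -93698\right)\right) = -203136 + \left(59536 + \left(79449 + 93698\right)\right) = -203136 + \left(59536 + 173147\right) = -203136 + 232683 = 29547$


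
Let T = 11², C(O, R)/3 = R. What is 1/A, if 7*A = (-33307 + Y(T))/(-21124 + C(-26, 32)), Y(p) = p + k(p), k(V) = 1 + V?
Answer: 36799/8266 ≈ 4.4519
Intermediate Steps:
C(O, R) = 3*R
T = 121
Y(p) = 1 + 2*p (Y(p) = p + (1 + p) = 1 + 2*p)
A = 8266/36799 (A = ((-33307 + (1 + 2*121))/(-21124 + 3*32))/7 = ((-33307 + (1 + 242))/(-21124 + 96))/7 = ((-33307 + 243)/(-21028))/7 = (-33064*(-1/21028))/7 = (⅐)*(8266/5257) = 8266/36799 ≈ 0.22463)
1/A = 1/(8266/36799) = 36799/8266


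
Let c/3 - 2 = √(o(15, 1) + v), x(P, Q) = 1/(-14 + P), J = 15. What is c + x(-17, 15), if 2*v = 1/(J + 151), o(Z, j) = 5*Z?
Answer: 185/31 + 3*√2066783/166 ≈ 31.949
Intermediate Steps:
v = 1/332 (v = 1/(2*(15 + 151)) = (½)/166 = (½)*(1/166) = 1/332 ≈ 0.0030120)
c = 6 + 3*√2066783/166 (c = 6 + 3*√(5*15 + 1/332) = 6 + 3*√(75 + 1/332) = 6 + 3*√(24901/332) = 6 + 3*(√2066783/166) = 6 + 3*√2066783/166 ≈ 31.981)
c + x(-17, 15) = (6 + 3*√2066783/166) + 1/(-14 - 17) = (6 + 3*√2066783/166) + 1/(-31) = (6 + 3*√2066783/166) - 1/31 = 185/31 + 3*√2066783/166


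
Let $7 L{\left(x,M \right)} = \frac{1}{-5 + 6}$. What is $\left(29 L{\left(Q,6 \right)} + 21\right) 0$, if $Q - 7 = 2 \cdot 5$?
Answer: $0$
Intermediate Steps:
$Q = 17$ ($Q = 7 + 2 \cdot 5 = 7 + 10 = 17$)
$L{\left(x,M \right)} = \frac{1}{7}$ ($L{\left(x,M \right)} = \frac{1}{7 \left(-5 + 6\right)} = \frac{1}{7 \cdot 1} = \frac{1}{7} \cdot 1 = \frac{1}{7}$)
$\left(29 L{\left(Q,6 \right)} + 21\right) 0 = \left(29 \cdot \frac{1}{7} + 21\right) 0 = \left(\frac{29}{7} + 21\right) 0 = \frac{176}{7} \cdot 0 = 0$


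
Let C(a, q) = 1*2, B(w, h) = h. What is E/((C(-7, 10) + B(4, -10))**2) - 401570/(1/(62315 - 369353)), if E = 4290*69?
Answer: 3945512137125/32 ≈ 1.2330e+11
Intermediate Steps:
C(a, q) = 2
E = 296010
E/((C(-7, 10) + B(4, -10))**2) - 401570/(1/(62315 - 369353)) = 296010/((2 - 10)**2) - 401570/(1/(62315 - 369353)) = 296010/((-8)**2) - 401570/(1/(-307038)) = 296010/64 - 401570/(-1/307038) = 296010*(1/64) - 401570*(-307038) = 148005/32 + 123297249660 = 3945512137125/32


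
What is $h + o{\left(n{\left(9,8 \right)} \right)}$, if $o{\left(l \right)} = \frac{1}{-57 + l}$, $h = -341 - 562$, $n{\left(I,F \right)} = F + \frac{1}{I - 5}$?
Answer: $- \frac{176089}{195} \approx -903.02$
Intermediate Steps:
$n{\left(I,F \right)} = F + \frac{1}{-5 + I}$
$h = -903$
$h + o{\left(n{\left(9,8 \right)} \right)} = -903 + \frac{1}{-57 + \frac{1 - 40 + 8 \cdot 9}{-5 + 9}} = -903 + \frac{1}{-57 + \frac{1 - 40 + 72}{4}} = -903 + \frac{1}{-57 + \frac{1}{4} \cdot 33} = -903 + \frac{1}{-57 + \frac{33}{4}} = -903 + \frac{1}{- \frac{195}{4}} = -903 - \frac{4}{195} = - \frac{176089}{195}$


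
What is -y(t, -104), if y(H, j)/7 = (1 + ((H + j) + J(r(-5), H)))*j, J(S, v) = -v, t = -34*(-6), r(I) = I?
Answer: -74984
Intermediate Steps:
t = 204
y(H, j) = 7*j*(1 + j) (y(H, j) = 7*((1 + ((H + j) - H))*j) = 7*((1 + j)*j) = 7*(j*(1 + j)) = 7*j*(1 + j))
-y(t, -104) = -7*(-104)*(1 - 104) = -7*(-104)*(-103) = -1*74984 = -74984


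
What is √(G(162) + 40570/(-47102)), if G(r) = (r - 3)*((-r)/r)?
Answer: I*√88667018594/23551 ≈ 12.644*I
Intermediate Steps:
G(r) = 3 - r (G(r) = (-3 + r)*(-1) = 3 - r)
√(G(162) + 40570/(-47102)) = √((3 - 1*162) + 40570/(-47102)) = √((3 - 162) + 40570*(-1/47102)) = √(-159 - 20285/23551) = √(-3764894/23551) = I*√88667018594/23551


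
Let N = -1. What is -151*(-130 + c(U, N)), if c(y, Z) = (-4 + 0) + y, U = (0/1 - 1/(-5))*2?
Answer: 100868/5 ≈ 20174.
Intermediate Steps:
U = ⅖ (U = (0*1 - 1*(-⅕))*2 = (0 + ⅕)*2 = (⅕)*2 = ⅖ ≈ 0.40000)
c(y, Z) = -4 + y
-151*(-130 + c(U, N)) = -151*(-130 + (-4 + ⅖)) = -151*(-130 - 18/5) = -151*(-668/5) = 100868/5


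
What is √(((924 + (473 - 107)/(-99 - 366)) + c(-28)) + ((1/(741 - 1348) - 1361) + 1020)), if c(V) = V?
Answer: √4905870956110/94085 ≈ 23.542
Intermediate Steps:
√(((924 + (473 - 107)/(-99 - 366)) + c(-28)) + ((1/(741 - 1348) - 1361) + 1020)) = √(((924 + (473 - 107)/(-99 - 366)) - 28) + ((1/(741 - 1348) - 1361) + 1020)) = √(((924 + 366/(-465)) - 28) + ((1/(-607) - 1361) + 1020)) = √(((924 + 366*(-1/465)) - 28) + ((-1/607 - 1361) + 1020)) = √(((924 - 122/155) - 28) + (-826128/607 + 1020)) = √((143098/155 - 28) - 206988/607) = √(138758/155 - 206988/607) = √(52142966/94085) = √4905870956110/94085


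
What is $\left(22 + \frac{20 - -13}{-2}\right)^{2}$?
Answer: $\frac{121}{4} \approx 30.25$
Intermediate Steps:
$\left(22 + \frac{20 - -13}{-2}\right)^{2} = \left(22 + \left(20 + 13\right) \left(- \frac{1}{2}\right)\right)^{2} = \left(22 + 33 \left(- \frac{1}{2}\right)\right)^{2} = \left(22 - \frac{33}{2}\right)^{2} = \left(\frac{11}{2}\right)^{2} = \frac{121}{4}$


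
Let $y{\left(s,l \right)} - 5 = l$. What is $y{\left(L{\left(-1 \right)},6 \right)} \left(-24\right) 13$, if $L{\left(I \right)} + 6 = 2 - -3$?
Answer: $-3432$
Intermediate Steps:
$L{\left(I \right)} = -1$ ($L{\left(I \right)} = -6 + \left(2 - -3\right) = -6 + \left(2 + 3\right) = -6 + 5 = -1$)
$y{\left(s,l \right)} = 5 + l$
$y{\left(L{\left(-1 \right)},6 \right)} \left(-24\right) 13 = \left(5 + 6\right) \left(-24\right) 13 = 11 \left(-24\right) 13 = \left(-264\right) 13 = -3432$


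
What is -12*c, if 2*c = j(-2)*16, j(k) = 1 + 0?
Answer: -96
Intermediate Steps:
j(k) = 1
c = 8 (c = (1*16)/2 = (1/2)*16 = 8)
-12*c = -12*8 = -3*32 = -96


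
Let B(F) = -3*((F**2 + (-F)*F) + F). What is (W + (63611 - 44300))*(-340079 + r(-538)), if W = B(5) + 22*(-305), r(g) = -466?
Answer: -4286099370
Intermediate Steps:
B(F) = -3*F (B(F) = -3*((F**2 - F**2) + F) = -3*(0 + F) = -3*F)
W = -6725 (W = -3*5 + 22*(-305) = -15 - 6710 = -6725)
(W + (63611 - 44300))*(-340079 + r(-538)) = (-6725 + (63611 - 44300))*(-340079 - 466) = (-6725 + 19311)*(-340545) = 12586*(-340545) = -4286099370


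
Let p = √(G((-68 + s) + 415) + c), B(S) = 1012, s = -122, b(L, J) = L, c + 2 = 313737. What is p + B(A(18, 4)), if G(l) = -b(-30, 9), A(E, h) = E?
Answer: 1012 + √313765 ≈ 1572.1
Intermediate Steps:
c = 313735 (c = -2 + 313737 = 313735)
G(l) = 30 (G(l) = -1*(-30) = 30)
p = √313765 (p = √(30 + 313735) = √313765 ≈ 560.15)
p + B(A(18, 4)) = √313765 + 1012 = 1012 + √313765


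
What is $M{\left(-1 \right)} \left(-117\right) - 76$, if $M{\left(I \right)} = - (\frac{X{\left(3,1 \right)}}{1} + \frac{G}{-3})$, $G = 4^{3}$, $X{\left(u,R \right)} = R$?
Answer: $-2455$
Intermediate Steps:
$G = 64$
$M{\left(I \right)} = \frac{61}{3}$ ($M{\left(I \right)} = - (1 \cdot 1^{-1} + \frac{64}{-3}) = - (1 \cdot 1 + 64 \left(- \frac{1}{3}\right)) = - (1 - \frac{64}{3}) = \left(-1\right) \left(- \frac{61}{3}\right) = \frac{61}{3}$)
$M{\left(-1 \right)} \left(-117\right) - 76 = \frac{61}{3} \left(-117\right) - 76 = -2379 - 76 = -2455$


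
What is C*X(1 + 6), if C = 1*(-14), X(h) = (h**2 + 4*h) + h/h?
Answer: -1092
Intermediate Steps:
X(h) = 1 + h**2 + 4*h (X(h) = (h**2 + 4*h) + 1 = 1 + h**2 + 4*h)
C = -14
C*X(1 + 6) = -14*(1 + (1 + 6)**2 + 4*(1 + 6)) = -14*(1 + 7**2 + 4*7) = -14*(1 + 49 + 28) = -14*78 = -1092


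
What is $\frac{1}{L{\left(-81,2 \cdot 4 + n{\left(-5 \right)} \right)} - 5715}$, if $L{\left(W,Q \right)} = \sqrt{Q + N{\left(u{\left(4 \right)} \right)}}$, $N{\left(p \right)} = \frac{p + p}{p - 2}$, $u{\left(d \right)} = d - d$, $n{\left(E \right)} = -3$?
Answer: $- \frac{1143}{6532244} - \frac{\sqrt{5}}{32661220} \approx -0.00017505$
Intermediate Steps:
$u{\left(d \right)} = 0$
$N{\left(p \right)} = \frac{2 p}{-2 + p}$
$L{\left(W,Q \right)} = \sqrt{Q}$ ($L{\left(W,Q \right)} = \sqrt{Q + 2 \cdot 0 \frac{1}{-2 + 0}} = \sqrt{Q + 2 \cdot 0 \frac{1}{-2}} = \sqrt{Q + 2 \cdot 0 \left(- \frac{1}{2}\right)} = \sqrt{Q + 0} = \sqrt{Q}$)
$\frac{1}{L{\left(-81,2 \cdot 4 + n{\left(-5 \right)} \right)} - 5715} = \frac{1}{\sqrt{2 \cdot 4 - 3} - 5715} = \frac{1}{\sqrt{8 - 3} - 5715} = \frac{1}{\sqrt{5} - 5715} = \frac{1}{-5715 + \sqrt{5}}$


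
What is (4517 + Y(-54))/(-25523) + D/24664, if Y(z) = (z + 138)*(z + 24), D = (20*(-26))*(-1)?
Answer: -4497756/78687409 ≈ -0.057160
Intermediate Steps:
D = 520 (D = -520*(-1) = 520)
Y(z) = (24 + z)*(138 + z) (Y(z) = (138 + z)*(24 + z) = (24 + z)*(138 + z))
(4517 + Y(-54))/(-25523) + D/24664 = (4517 + (3312 + (-54)² + 162*(-54)))/(-25523) + 520/24664 = (4517 + (3312 + 2916 - 8748))*(-1/25523) + 520*(1/24664) = (4517 - 2520)*(-1/25523) + 65/3083 = 1997*(-1/25523) + 65/3083 = -1997/25523 + 65/3083 = -4497756/78687409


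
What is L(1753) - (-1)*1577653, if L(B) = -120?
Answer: 1577533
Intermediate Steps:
L(1753) - (-1)*1577653 = -120 - (-1)*1577653 = -120 - 1*(-1577653) = -120 + 1577653 = 1577533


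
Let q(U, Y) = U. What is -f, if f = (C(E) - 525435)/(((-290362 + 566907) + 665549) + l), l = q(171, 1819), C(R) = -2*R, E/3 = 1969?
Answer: 537249/942265 ≈ 0.57017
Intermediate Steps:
E = 5907 (E = 3*1969 = 5907)
l = 171
f = -537249/942265 (f = (-2*5907 - 525435)/(((-290362 + 566907) + 665549) + 171) = (-11814 - 525435)/((276545 + 665549) + 171) = -537249/(942094 + 171) = -537249/942265 ≈ -0.57017)
-f = -1*(-537249/942265) = 537249/942265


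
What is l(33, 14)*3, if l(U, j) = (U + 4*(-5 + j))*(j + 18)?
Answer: 6624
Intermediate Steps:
l(U, j) = (18 + j)*(-20 + U + 4*j) (l(U, j) = (U + (-20 + 4*j))*(18 + j) = (-20 + U + 4*j)*(18 + j) = (18 + j)*(-20 + U + 4*j))
l(33, 14)*3 = (-360 + 4*14² + 18*33 + 52*14 + 33*14)*3 = (-360 + 4*196 + 594 + 728 + 462)*3 = (-360 + 784 + 594 + 728 + 462)*3 = 2208*3 = 6624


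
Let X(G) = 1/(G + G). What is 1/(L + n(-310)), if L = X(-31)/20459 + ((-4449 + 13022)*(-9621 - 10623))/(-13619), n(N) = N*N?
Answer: 17275129502/1880283129474477 ≈ 9.1875e-6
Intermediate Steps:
n(N) = N**2
X(G) = 1/(2*G)
L = 220143184332277/17275129502 (L = ((1/2)/(-31))/20459 + ((-4449 + 13022)*(-9621 - 10623))/(-13619) = ((1/2)*(-1/31))*(1/20459) + (8573*(-20244))*(-1/13619) = -1/62*1/20459 - 173551812*(-1/13619) = -1/1268458 + 173551812/13619 = 220143184332277/17275129502 ≈ 12743.)
1/(L + n(-310)) = 1/(220143184332277/17275129502 + (-310)**2) = 1/(220143184332277/17275129502 + 96100) = 1/(1880283129474477/17275129502) = 17275129502/1880283129474477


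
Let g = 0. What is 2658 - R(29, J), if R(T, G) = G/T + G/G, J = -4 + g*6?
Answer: 77057/29 ≈ 2657.1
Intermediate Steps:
J = -4 (J = -4 + 0*6 = -4 + 0 = -4)
R(T, G) = 1 + G/T (R(T, G) = G/T + 1 = 1 + G/T)
2658 - R(29, J) = 2658 - (-4 + 29)/29 = 2658 - 25/29 = 77057/29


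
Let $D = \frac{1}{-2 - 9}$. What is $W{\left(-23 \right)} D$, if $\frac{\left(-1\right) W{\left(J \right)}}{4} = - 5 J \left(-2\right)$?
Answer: $- \frac{920}{11} \approx -83.636$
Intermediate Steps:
$W{\left(J \right)} = - 40 J$ ($W{\left(J \right)} = - 4 - 5 J \left(-2\right) = - 4 \cdot 10 J = - 40 J$)
$D = - \frac{1}{11}$ ($D = \frac{1}{-11} = - \frac{1}{11} \approx -0.090909$)
$W{\left(-23 \right)} D = \left(-40\right) \left(-23\right) \left(- \frac{1}{11}\right) = 920 \left(- \frac{1}{11}\right) = - \frac{920}{11}$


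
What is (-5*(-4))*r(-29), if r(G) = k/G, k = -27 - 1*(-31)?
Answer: -80/29 ≈ -2.7586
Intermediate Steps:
k = 4 (k = -27 + 31 = 4)
r(G) = 4/G
(-5*(-4))*r(-29) = (-5*(-4))*(4/(-29)) = 20*(4*(-1/29)) = 20*(-4/29) = -80/29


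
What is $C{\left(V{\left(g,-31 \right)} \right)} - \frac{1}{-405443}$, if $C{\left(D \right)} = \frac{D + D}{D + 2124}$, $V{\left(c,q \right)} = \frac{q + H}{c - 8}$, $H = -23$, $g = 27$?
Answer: $- \frac{2430419}{907786877} \approx -0.0026773$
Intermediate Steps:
$V{\left(c,q \right)} = \frac{-23 + q}{-8 + c}$ ($V{\left(c,q \right)} = \frac{q - 23}{c - 8} = \frac{-23 + q}{-8 + c}$)
$C{\left(D \right)} = \frac{2 D}{2124 + D}$
$C{\left(V{\left(g,-31 \right)} \right)} - \frac{1}{-405443} = \frac{2 \frac{-23 - 31}{-8 + 27}}{2124 + \frac{-23 - 31}{-8 + 27}} - \frac{1}{-405443} = \frac{2 \cdot \frac{1}{19} \left(-54\right)}{2124 + \frac{1}{19} \left(-54\right)} - - \frac{1}{405443} = \frac{2 \cdot \frac{1}{19} \left(-54\right)}{2124 + \frac{1}{19} \left(-54\right)} + \frac{1}{405443} = 2 \left(- \frac{54}{19}\right) \frac{1}{2124 - \frac{54}{19}} + \frac{1}{405443} = 2 \left(- \frac{54}{19}\right) \frac{1}{\frac{40302}{19}} + \frac{1}{405443} = 2 \left(- \frac{54}{19}\right) \frac{19}{40302} + \frac{1}{405443} = - \frac{6}{2239} + \frac{1}{405443} = - \frac{2430419}{907786877}$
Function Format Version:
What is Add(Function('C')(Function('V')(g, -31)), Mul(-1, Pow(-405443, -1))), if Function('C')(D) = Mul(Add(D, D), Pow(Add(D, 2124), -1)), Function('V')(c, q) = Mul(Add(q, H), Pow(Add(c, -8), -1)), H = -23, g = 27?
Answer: Rational(-2430419, 907786877) ≈ -0.0026773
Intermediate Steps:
Function('V')(c, q) = Mul(Pow(Add(-8, c), -1), Add(-23, q)) (Function('V')(c, q) = Mul(Add(q, -23), Pow(Add(c, -8), -1)) = Mul(Add(-23, q), Pow(Add(-8, c), -1)) = Mul(Pow(Add(-8, c), -1), Add(-23, q)))
Function('C')(D) = Mul(2, D, Pow(Add(2124, D), -1)) (Function('C')(D) = Mul(Mul(2, D), Pow(Add(2124, D), -1)) = Mul(2, D, Pow(Add(2124, D), -1)))
Add(Function('C')(Function('V')(g, -31)), Mul(-1, Pow(-405443, -1))) = Add(Mul(2, Mul(Pow(Add(-8, 27), -1), Add(-23, -31)), Pow(Add(2124, Mul(Pow(Add(-8, 27), -1), Add(-23, -31))), -1)), Mul(-1, Pow(-405443, -1))) = Add(Mul(2, Mul(Pow(19, -1), -54), Pow(Add(2124, Mul(Pow(19, -1), -54)), -1)), Mul(-1, Rational(-1, 405443))) = Add(Mul(2, Mul(Rational(1, 19), -54), Pow(Add(2124, Mul(Rational(1, 19), -54)), -1)), Rational(1, 405443)) = Add(Mul(2, Rational(-54, 19), Pow(Add(2124, Rational(-54, 19)), -1)), Rational(1, 405443)) = Add(Mul(2, Rational(-54, 19), Pow(Rational(40302, 19), -1)), Rational(1, 405443)) = Add(Mul(2, Rational(-54, 19), Rational(19, 40302)), Rational(1, 405443)) = Add(Rational(-6, 2239), Rational(1, 405443)) = Rational(-2430419, 907786877)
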